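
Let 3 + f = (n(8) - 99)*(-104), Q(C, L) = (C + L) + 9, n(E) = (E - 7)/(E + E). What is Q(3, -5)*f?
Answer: 144011/2 ≈ 72006.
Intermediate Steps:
n(E) = (-7 + E)/(2*E) (n(E) = (-7 + E)/((2*E)) = (-7 + E)*(1/(2*E)) = (-7 + E)/(2*E))
Q(C, L) = 9 + C + L
f = 20573/2 (f = -3 + ((1/2)*(-7 + 8)/8 - 99)*(-104) = -3 + ((1/2)*(1/8)*1 - 99)*(-104) = -3 + (1/16 - 99)*(-104) = -3 - 1583/16*(-104) = -3 + 20579/2 = 20573/2 ≈ 10287.)
Q(3, -5)*f = (9 + 3 - 5)*(20573/2) = 7*(20573/2) = 144011/2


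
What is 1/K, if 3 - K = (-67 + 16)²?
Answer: -1/2598 ≈ -0.00038491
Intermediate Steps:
K = -2598 (K = 3 - (-67 + 16)² = 3 - 1*(-51)² = 3 - 1*2601 = 3 - 2601 = -2598)
1/K = 1/(-2598) = -1/2598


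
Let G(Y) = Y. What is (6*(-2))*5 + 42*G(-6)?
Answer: -312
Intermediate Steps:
(6*(-2))*5 + 42*G(-6) = (6*(-2))*5 + 42*(-6) = -12*5 - 252 = -60 - 252 = -312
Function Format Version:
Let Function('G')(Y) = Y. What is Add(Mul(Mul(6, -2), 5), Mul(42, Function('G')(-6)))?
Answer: -312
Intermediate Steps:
Add(Mul(Mul(6, -2), 5), Mul(42, Function('G')(-6))) = Add(Mul(Mul(6, -2), 5), Mul(42, -6)) = Add(Mul(-12, 5), -252) = Add(-60, -252) = -312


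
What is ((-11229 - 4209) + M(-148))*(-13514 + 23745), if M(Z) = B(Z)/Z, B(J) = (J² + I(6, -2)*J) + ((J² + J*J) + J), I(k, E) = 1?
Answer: -162468280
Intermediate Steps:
B(J) = 2*J + 3*J² (B(J) = (J² + 1*J) + ((J² + J*J) + J) = (J² + J) + ((J² + J²) + J) = (J + J²) + (2*J² + J) = (J + J²) + (J + 2*J²) = 2*J + 3*J²)
M(Z) = 2 + 3*Z (M(Z) = (Z*(2 + 3*Z))/Z = 2 + 3*Z)
((-11229 - 4209) + M(-148))*(-13514 + 23745) = ((-11229 - 4209) + (2 + 3*(-148)))*(-13514 + 23745) = (-15438 + (2 - 444))*10231 = (-15438 - 442)*10231 = -15880*10231 = -162468280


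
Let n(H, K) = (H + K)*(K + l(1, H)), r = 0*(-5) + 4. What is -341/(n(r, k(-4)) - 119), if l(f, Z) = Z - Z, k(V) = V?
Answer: 341/119 ≈ 2.8655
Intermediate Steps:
l(f, Z) = 0
r = 4 (r = 0 + 4 = 4)
n(H, K) = K*(H + K) (n(H, K) = (H + K)*(K + 0) = (H + K)*K = K*(H + K))
-341/(n(r, k(-4)) - 119) = -341/(-4*(4 - 4) - 119) = -341/(-4*0 - 119) = -341/(0 - 119) = -341/(-119) = -341*(-1/119) = 341/119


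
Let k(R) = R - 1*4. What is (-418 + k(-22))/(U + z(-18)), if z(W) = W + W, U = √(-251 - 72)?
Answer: 15984/1619 + 444*I*√323/1619 ≈ 9.8728 + 4.9288*I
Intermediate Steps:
U = I*√323 (U = √(-323) = I*√323 ≈ 17.972*I)
z(W) = 2*W
k(R) = -4 + R (k(R) = R - 4 = -4 + R)
(-418 + k(-22))/(U + z(-18)) = (-418 + (-4 - 22))/(I*√323 + 2*(-18)) = (-418 - 26)/(I*√323 - 36) = -444/(-36 + I*√323)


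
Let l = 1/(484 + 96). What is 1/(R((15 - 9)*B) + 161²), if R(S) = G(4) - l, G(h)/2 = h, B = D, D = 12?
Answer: 580/15038819 ≈ 3.8567e-5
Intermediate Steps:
B = 12
G(h) = 2*h
l = 1/580 ≈ 0.0017241
R(S) = 4639/580 (R(S) = 2*4 - 1*1/580 = 8 - 1/580 = 4639/580)
1/(R((15 - 9)*B) + 161²) = 1/(4639/580 + 161²) = 1/(4639/580 + 25921) = 1/(15038819/580) = 580/15038819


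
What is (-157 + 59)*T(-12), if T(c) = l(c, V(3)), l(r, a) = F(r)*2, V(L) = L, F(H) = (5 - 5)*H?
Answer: 0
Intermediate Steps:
F(H) = 0 (F(H) = 0*H = 0)
l(r, a) = 0 (l(r, a) = 0*2 = 0)
T(c) = 0
(-157 + 59)*T(-12) = (-157 + 59)*0 = -98*0 = 0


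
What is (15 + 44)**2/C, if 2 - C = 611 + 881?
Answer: -3481/1490 ≈ -2.3362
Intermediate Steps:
C = -1490 (C = 2 - (611 + 881) = 2 - 1*1492 = 2 - 1492 = -1490)
(15 + 44)**2/C = (15 + 44)**2/(-1490) = 59**2*(-1/1490) = 3481*(-1/1490) = -3481/1490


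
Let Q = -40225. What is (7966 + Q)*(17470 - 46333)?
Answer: 931091517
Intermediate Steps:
(7966 + Q)*(17470 - 46333) = (7966 - 40225)*(17470 - 46333) = -32259*(-28863) = 931091517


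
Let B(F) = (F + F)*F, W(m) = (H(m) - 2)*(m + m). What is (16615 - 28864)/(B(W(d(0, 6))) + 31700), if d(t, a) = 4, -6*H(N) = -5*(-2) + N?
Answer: -110241/306932 ≈ -0.35917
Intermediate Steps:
H(N) = -5/3 - N/6 (H(N) = -(-5*(-2) + N)/6 = -(10 + N)/6 = -5/3 - N/6)
W(m) = 2*m*(-11/3 - m/6) (W(m) = ((-5/3 - m/6) - 2)*(m + m) = (-11/3 - m/6)*(2*m) = 2*m*(-11/3 - m/6))
B(F) = 2*F² (B(F) = (2*F)*F = 2*F²)
(16615 - 28864)/(B(W(d(0, 6))) + 31700) = (16615 - 28864)/(2*(-⅓*4*(22 + 4))² + 31700) = -12249/(2*(-⅓*4*26)² + 31700) = -12249/(2*(-104/3)² + 31700) = -12249/(2*(10816/9) + 31700) = -12249/(21632/9 + 31700) = -12249/306932/9 = -12249*9/306932 = -110241/306932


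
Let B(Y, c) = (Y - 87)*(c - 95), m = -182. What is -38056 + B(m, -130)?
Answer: 22469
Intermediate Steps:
B(Y, c) = (-95 + c)*(-87 + Y) (B(Y, c) = (-87 + Y)*(-95 + c) = (-95 + c)*(-87 + Y))
-38056 + B(m, -130) = -38056 + (8265 - 95*(-182) - 87*(-130) - 182*(-130)) = -38056 + (8265 + 17290 + 11310 + 23660) = -38056 + 60525 = 22469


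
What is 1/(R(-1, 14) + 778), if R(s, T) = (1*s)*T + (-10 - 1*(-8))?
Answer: 1/762 ≈ 0.0013123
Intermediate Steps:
R(s, T) = -2 + T*s (R(s, T) = s*T + (-10 + 8) = T*s - 2 = -2 + T*s)
1/(R(-1, 14) + 778) = 1/((-2 + 14*(-1)) + 778) = 1/((-2 - 14) + 778) = 1/(-16 + 778) = 1/762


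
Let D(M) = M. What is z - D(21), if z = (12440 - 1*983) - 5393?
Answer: 6043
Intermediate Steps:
z = 6064 (z = (12440 - 983) - 5393 = 11457 - 5393 = 6064)
z - D(21) = 6064 - 1*21 = 6064 - 21 = 6043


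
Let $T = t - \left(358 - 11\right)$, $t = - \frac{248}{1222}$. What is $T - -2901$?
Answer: $\frac{1560370}{611} \approx 2553.8$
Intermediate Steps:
$t = - \frac{124}{611}$ ($t = \left(-248\right) \frac{1}{1222} = - \frac{124}{611} \approx -0.20295$)
$T = - \frac{212141}{611}$ ($T = - \frac{124}{611} - \left(358 - 11\right) = - \frac{124}{611} - 347 = - \frac{212141}{611} \approx -347.2$)
$T - -2901 = - \frac{212141}{611} - -2901 = - \frac{212141}{611} + 2901 = \frac{1560370}{611}$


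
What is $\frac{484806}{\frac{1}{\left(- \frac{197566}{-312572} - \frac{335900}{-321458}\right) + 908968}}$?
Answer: $\frac{57059763892259334801}{129482951} \approx 4.4067 \cdot 10^{11}$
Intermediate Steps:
$\frac{484806}{\frac{1}{\left(- \frac{197566}{-312572} - \frac{335900}{-321458}\right) + 908968}} = \frac{484806}{\frac{1}{\left(\left(-197566\right) \left(- \frac{1}{312572}\right) - - \frac{167950}{160729}\right) + 908968}} = \frac{484806}{\frac{1}{\left(\frac{98783}{156286} + \frac{167950}{160729}\right) + 908968}} = \frac{484806}{\frac{1}{\frac{42125526507}{25119692494} + 908968}} = \frac{484806}{\frac{1}{\frac{22833038772412699}{25119692494}}} = \frac{484806}{\frac{25119692494}{22833038772412699}} = 484806 \cdot \frac{22833038772412699}{25119692494} = \frac{57059763892259334801}{129482951}$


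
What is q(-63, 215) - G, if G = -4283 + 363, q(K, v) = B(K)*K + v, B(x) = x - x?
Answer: 4135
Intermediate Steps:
B(x) = 0
q(K, v) = v (q(K, v) = 0*K + v = 0 + v = v)
G = -3920
q(-63, 215) - G = 215 - 1*(-3920) = 215 + 3920 = 4135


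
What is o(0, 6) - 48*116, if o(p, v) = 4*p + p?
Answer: -5568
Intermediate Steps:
o(p, v) = 5*p
o(0, 6) - 48*116 = 5*0 - 48*116 = 0 - 5568 = -5568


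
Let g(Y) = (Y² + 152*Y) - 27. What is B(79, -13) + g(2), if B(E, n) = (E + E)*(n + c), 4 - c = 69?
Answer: -12043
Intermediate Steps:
c = -65 (c = 4 - 1*69 = 4 - 69 = -65)
B(E, n) = 2*E*(-65 + n) (B(E, n) = (E + E)*(n - 65) = (2*E)*(-65 + n) = 2*E*(-65 + n))
g(Y) = -27 + Y² + 152*Y
B(79, -13) + g(2) = 2*79*(-65 - 13) + (-27 + 2² + 152*2) = 2*79*(-78) + (-27 + 4 + 304) = -12324 + 281 = -12043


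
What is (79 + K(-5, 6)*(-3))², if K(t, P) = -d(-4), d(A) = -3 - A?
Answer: 6724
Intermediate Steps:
K(t, P) = -1 (K(t, P) = -(-3 - 1*(-4)) = -(-3 + 4) = -1*1 = -1)
(79 + K(-5, 6)*(-3))² = (79 - 1*(-3))² = (79 + 3)² = 82² = 6724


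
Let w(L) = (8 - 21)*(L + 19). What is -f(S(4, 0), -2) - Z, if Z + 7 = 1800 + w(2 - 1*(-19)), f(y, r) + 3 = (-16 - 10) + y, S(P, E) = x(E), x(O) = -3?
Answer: -1241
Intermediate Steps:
S(P, E) = -3
w(L) = -247 - 13*L (w(L) = -13*(19 + L) = -247 - 13*L)
f(y, r) = -29 + y (f(y, r) = -3 + ((-16 - 10) + y) = -3 + (-26 + y) = -29 + y)
Z = 1273 (Z = -7 + (1800 + (-247 - 13*(2 - 1*(-19)))) = -7 + (1800 + (-247 - 13*(2 + 19))) = -7 + (1800 + (-247 - 13*21)) = -7 + (1800 + (-247 - 273)) = -7 + (1800 - 520) = -7 + 1280 = 1273)
-f(S(4, 0), -2) - Z = -(-29 - 3) - 1*1273 = -1*(-32) - 1273 = 32 - 1273 = -1241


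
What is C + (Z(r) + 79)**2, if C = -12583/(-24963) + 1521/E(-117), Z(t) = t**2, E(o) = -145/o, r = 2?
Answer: 29379830641/3619635 ≈ 8116.8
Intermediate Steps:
C = 4444165126/3619635 (C = -12583/(-24963) + 1521/((-145/(-117))) = -12583*(-1/24963) + 1521/((-145*(-1/117))) = 12583/24963 + 1521/(145/117) = 12583/24963 + 1521*(117/145) = 12583/24963 + 177957/145 = 4444165126/3619635 ≈ 1227.8)
C + (Z(r) + 79)**2 = 4444165126/3619635 + (2**2 + 79)**2 = 4444165126/3619635 + (4 + 79)**2 = 4444165126/3619635 + 83**2 = 4444165126/3619635 + 6889 = 29379830641/3619635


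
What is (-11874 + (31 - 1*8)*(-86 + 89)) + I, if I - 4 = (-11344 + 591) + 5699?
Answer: -16855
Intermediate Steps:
I = -5050 (I = 4 + ((-11344 + 591) + 5699) = 4 + (-10753 + 5699) = 4 - 5054 = -5050)
(-11874 + (31 - 1*8)*(-86 + 89)) + I = (-11874 + (31 - 1*8)*(-86 + 89)) - 5050 = (-11874 + (31 - 8)*3) - 5050 = (-11874 + 23*3) - 5050 = (-11874 + 69) - 5050 = -11805 - 5050 = -16855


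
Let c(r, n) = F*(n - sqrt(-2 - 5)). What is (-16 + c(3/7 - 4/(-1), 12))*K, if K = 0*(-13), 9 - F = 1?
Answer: 0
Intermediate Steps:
F = 8 (F = 9 - 1*1 = 9 - 1 = 8)
K = 0
c(r, n) = 8*n - 8*I*sqrt(7) (c(r, n) = 8*(n - sqrt(-2 - 5)) = 8*(n - sqrt(-7)) = 8*(n - I*sqrt(7)) = 8*n - 8*I*sqrt(7))
(-16 + c(3/7 - 4/(-1), 12))*K = (-16 + (8*12 - 8*I*sqrt(7)))*0 = (-16 + (96 - 8*I*sqrt(7)))*0 = (80 - 8*I*sqrt(7))*0 = 0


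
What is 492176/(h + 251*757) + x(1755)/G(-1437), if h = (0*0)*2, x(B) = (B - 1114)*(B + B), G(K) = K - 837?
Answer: -71063240191/72012653 ≈ -986.82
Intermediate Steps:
G(K) = -837 + K
x(B) = 2*B*(-1114 + B) (x(B) = (-1114 + B)*(2*B) = 2*B*(-1114 + B))
h = 0 (h = 0*2 = 0)
492176/(h + 251*757) + x(1755)/G(-1437) = 492176/(0 + 251*757) + (2*1755*(-1114 + 1755))/(-837 - 1437) = 492176/(0 + 190007) + (2*1755*641)/(-2274) = 492176/190007 + 2249910*(-1/2274) = 492176*(1/190007) - 374985/379 = 492176/190007 - 374985/379 = -71063240191/72012653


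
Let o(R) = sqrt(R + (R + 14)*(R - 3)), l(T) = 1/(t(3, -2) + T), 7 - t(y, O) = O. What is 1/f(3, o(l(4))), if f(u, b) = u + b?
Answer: 507/8462 - 13*I*sqrt(6941)/8462 ≈ 0.059915 - 0.12799*I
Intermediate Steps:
t(y, O) = 7 - O
l(T) = 1/(9 + T) (l(T) = 1/((7 - 1*(-2)) + T) = 1/((7 + 2) + T) = 1/(9 + T))
o(R) = sqrt(R + (-3 + R)*(14 + R)) (o(R) = sqrt(R + (14 + R)*(-3 + R)) = sqrt(R + (-3 + R)*(14 + R)))
f(u, b) = b + u
1/f(3, o(l(4))) = 1/(sqrt(-42 + (1/(9 + 4))**2 + 12/(9 + 4)) + 3) = 1/(sqrt(-42 + (1/13)**2 + 12/13) + 3) = 1/(sqrt(-42 + (1/13)**2 + 12*(1/13)) + 3) = 1/(sqrt(-42 + 1/169 + 12/13) + 3) = 1/(sqrt(-6941/169) + 3) = 1/(I*sqrt(6941)/13 + 3) = 1/(3 + I*sqrt(6941)/13)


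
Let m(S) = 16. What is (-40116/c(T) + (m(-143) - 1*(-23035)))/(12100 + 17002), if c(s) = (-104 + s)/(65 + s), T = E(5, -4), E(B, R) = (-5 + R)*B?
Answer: 4236919/4336198 ≈ 0.97710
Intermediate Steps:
E(B, R) = B*(-5 + R)
T = -45 (T = 5*(-5 - 4) = 5*(-9) = -45)
c(s) = (-104 + s)/(65 + s)
(-40116/c(T) + (m(-143) - 1*(-23035)))/(12100 + 17002) = (-40116*(65 - 45)/(-104 - 45) + (16 - 1*(-23035)))/(12100 + 17002) = (-40116/(-149/20) + (16 + 23035))/29102 = (-40116/((1/20)*(-149)) + 23051)*(1/29102) = (-40116/(-149/20) + 23051)*(1/29102) = (-40116*(-20/149) + 23051)*(1/29102) = (802320/149 + 23051)*(1/29102) = (4236919/149)*(1/29102) = 4236919/4336198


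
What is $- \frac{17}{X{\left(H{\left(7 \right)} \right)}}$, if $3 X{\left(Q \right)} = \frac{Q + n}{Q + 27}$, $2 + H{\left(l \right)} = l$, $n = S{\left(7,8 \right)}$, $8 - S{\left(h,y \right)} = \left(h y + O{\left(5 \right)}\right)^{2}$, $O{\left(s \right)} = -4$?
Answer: $\frac{544}{897} \approx 0.60647$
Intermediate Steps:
$S{\left(h,y \right)} = 8 - \left(-4 + h y\right)^{2}$ ($S{\left(h,y \right)} = 8 - \left(h y - 4\right)^{2} = 8 - \left(-4 + h y\right)^{2}$)
$n = -2696$ ($n = 8 - \left(-4 + 7 \cdot 8\right)^{2} = 8 - \left(-4 + 56\right)^{2} = 8 - 52^{2} = 8 - 2704 = -2696$)
$H{\left(l \right)} = -2 + l$
$X{\left(Q \right)} = \frac{-2696 + Q}{3 \left(27 + Q\right)}$ ($X{\left(Q \right)} = \frac{\left(Q - 2696\right) \frac{1}{Q + 27}}{3} = \frac{\left(-2696 + Q\right) \frac{1}{27 + Q}}{3} = \frac{\frac{1}{27 + Q} \left(-2696 + Q\right)}{3} = \frac{-2696 + Q}{3 \left(27 + Q\right)}$)
$- \frac{17}{X{\left(H{\left(7 \right)} \right)}} = - \frac{17}{\frac{1}{3} \frac{1}{27 + \left(-2 + 7\right)} \left(-2696 + \left(-2 + 7\right)\right)} = - \frac{17}{\frac{1}{3} \frac{1}{27 + 5} \left(-2696 + 5\right)} = - \frac{17}{\frac{1}{3} \cdot \frac{1}{32} \left(-2691\right)} = - \frac{17}{- \frac{897}{32}} = \left(-17\right) \left(- \frac{32}{897}\right) = \frac{544}{897}$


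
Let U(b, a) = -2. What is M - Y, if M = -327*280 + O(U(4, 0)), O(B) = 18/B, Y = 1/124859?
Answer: -11433213772/124859 ≈ -91569.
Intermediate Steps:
Y = 1/124859 ≈ 8.0090e-6
M = -91569 (M = -327*280 + 18/(-2) = -91560 + 18*(-1/2) = -91560 - 9 = -91569)
M - Y = -91569 - 1*1/124859 = -91569 - 1/124859 = -11433213772/124859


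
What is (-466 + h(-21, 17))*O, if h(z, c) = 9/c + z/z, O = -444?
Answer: 3505824/17 ≈ 2.0623e+5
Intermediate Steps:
h(z, c) = 1 + 9/c (h(z, c) = 9/c + 1 = 1 + 9/c)
(-466 + h(-21, 17))*O = (-466 + (9 + 17)/17)*(-444) = (-466 + (1/17)*26)*(-444) = (-466 + 26/17)*(-444) = -7896/17*(-444) = 3505824/17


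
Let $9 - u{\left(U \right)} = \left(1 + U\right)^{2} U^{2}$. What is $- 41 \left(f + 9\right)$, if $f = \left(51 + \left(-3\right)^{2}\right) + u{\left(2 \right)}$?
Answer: $-1722$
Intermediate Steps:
$u{\left(U \right)} = 9 - U^{2} \left(1 + U\right)^{2}$ ($u{\left(U \right)} = 9 - \left(1 + U\right)^{2} U^{2} = 9 - U^{2} \left(1 + U\right)^{2}$)
$f = 33$ ($f = \left(51 + \left(-3\right)^{2}\right) + \left(9 - 2^{2} \left(1 + 2\right)^{2}\right) = \left(51 + 9\right) + \left(9 - 4 \cdot 3^{2}\right) = 60 + \left(9 - 4 \cdot 9\right) = 60 + \left(9 - 36\right) = 60 - 27 = 33$)
$- 41 \left(f + 9\right) = - 41 \left(33 + 9\right) = \left(-41\right) 42 = -1722$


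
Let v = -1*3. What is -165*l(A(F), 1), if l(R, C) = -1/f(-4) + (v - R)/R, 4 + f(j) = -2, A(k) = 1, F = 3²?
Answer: 1265/2 ≈ 632.50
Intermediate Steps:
F = 9
f(j) = -6 (f(j) = -4 - 2 = -6)
v = -3
l(R, C) = ⅙ + (-3 - R)/R (l(R, C) = -1/(-6) + (-3 - R)/R = -1*(-⅙) + (-3 - R)/R = ⅙ + (-3 - R)/R)
-165*l(A(F), 1) = -165*(-⅚ - 3/1) = -165*(-⅚ - 3*1) = -165*(-⅚ - 3) = -165*(-23/6) = 1265/2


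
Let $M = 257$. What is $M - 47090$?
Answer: $-46833$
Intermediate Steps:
$M - 47090 = 257 - 47090 = -46833$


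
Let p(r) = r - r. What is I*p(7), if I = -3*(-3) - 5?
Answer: 0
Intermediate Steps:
I = 4 (I = 9 - 5 = 4)
p(r) = 0
I*p(7) = 4*0 = 0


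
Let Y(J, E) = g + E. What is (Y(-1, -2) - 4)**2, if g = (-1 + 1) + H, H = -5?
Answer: 121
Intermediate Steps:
g = -5 (g = (-1 + 1) - 5 = 0 - 5 = -5)
Y(J, E) = -5 + E
(Y(-1, -2) - 4)**2 = ((-5 - 2) - 4)**2 = (-7 - 4)**2 = (-11)**2 = 121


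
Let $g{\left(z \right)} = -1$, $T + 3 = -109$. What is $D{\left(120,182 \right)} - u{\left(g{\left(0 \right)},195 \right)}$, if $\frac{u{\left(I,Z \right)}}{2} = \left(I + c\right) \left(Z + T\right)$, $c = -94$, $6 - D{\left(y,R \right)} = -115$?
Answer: $15891$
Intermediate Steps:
$D{\left(y,R \right)} = 121$ ($D{\left(y,R \right)} = 6 - -115 = 6 + 115 = 121$)
$T = -112$ ($T = -3 - 109 = -112$)
$u{\left(I,Z \right)} = 2 \left(-112 + Z\right) \left(-94 + I\right)$ ($u{\left(I,Z \right)} = 2 \left(I - 94\right) \left(Z - 112\right) = 2 \left(-94 + I\right) \left(-112 + Z\right) = 2 \left(-112 + Z\right) \left(-94 + I\right)$)
$D{\left(120,182 \right)} - u{\left(g{\left(0 \right)},195 \right)} = 121 - \left(21056 - -224 - 36660 + 2 \left(-1\right) 195\right) = 121 - \left(21056 + 224 - 36660 - 390\right) = 121 - -15770 = 121 + 15770 = 15891$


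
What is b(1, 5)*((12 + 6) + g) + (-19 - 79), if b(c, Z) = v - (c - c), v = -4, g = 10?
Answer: -210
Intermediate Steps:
b(c, Z) = -4 (b(c, Z) = -4 - (c - c) = -4 - 1*0 = -4 + 0 = -4)
b(1, 5)*((12 + 6) + g) + (-19 - 79) = -4*((12 + 6) + 10) + (-19 - 79) = -4*(18 + 10) - 98 = -4*28 - 98 = -112 - 98 = -210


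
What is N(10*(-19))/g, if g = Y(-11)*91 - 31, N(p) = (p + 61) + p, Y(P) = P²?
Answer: -319/10980 ≈ -0.029053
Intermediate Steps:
N(p) = 61 + 2*p (N(p) = (61 + p) + p = 61 + 2*p)
g = 10980 (g = (-11)²*91 - 31 = 121*91 - 31 = 11011 - 31 = 10980)
N(10*(-19))/g = (61 + 2*(10*(-19)))/10980 = (61 + 2*(-190))*(1/10980) = (61 - 380)*(1/10980) = -319*1/10980 = -319/10980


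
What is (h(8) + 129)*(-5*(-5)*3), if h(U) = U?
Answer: 10275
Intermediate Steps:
(h(8) + 129)*(-5*(-5)*3) = (8 + 129)*(-5*(-5)*3) = 137*(25*3) = 137*75 = 10275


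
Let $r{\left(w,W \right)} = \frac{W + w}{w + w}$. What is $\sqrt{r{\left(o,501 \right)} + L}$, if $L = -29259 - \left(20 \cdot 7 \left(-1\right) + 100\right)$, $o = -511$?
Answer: $\frac{2 i \sqrt{1907422986}}{511} \approx 170.94 i$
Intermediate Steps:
$r{\left(w,W \right)} = \frac{W + w}{2 w}$
$L = -29219$ ($L = -29259 - \left(20 \left(-7\right) + 100\right) = -29259 - \left(-140 + 100\right) = -29259 - -40 = -29259 + 40 = -29219$)
$\sqrt{r{\left(o,501 \right)} + L} = \sqrt{\frac{501 - 511}{2 \left(-511\right)} - 29219} = \sqrt{\frac{1}{2} \left(- \frac{1}{511}\right) \left(-10\right) - 29219} = \sqrt{\frac{5}{511} - 29219} = \sqrt{- \frac{14930904}{511}} = \frac{2 i \sqrt{1907422986}}{511}$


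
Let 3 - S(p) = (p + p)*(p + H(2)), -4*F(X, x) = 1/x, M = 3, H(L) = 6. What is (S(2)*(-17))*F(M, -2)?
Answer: 493/8 ≈ 61.625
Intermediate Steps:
F(X, x) = -1/(4*x)
S(p) = 3 - 2*p*(6 + p) (S(p) = 3 - (p + p)*(p + 6) = 3 - 2*p*(6 + p))
(S(2)*(-17))*F(M, -2) = ((3 - 12*2 - 2*2**2)*(-17))*(-1/4/(-2)) = ((3 - 24 - 2*4)*(-17))*(-1/4*(-1/2)) = ((3 - 24 - 8)*(-17))*(1/8) = -29*(-17)*(1/8) = 493*(1/8) = 493/8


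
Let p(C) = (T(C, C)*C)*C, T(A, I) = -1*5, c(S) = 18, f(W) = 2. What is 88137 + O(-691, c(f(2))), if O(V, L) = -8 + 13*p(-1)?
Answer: 88064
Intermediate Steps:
T(A, I) = -5
p(C) = -5*C² (p(C) = (-5*C)*C = -5*C²)
O(V, L) = -73 (O(V, L) = -8 + 13*(-5*(-1)²) = -8 + 13*(-5*1) = -8 + 13*(-5) = -8 - 65 = -73)
88137 + O(-691, c(f(2))) = 88137 - 73 = 88064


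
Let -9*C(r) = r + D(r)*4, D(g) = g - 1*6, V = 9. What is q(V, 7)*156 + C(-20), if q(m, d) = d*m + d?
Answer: 98404/9 ≈ 10934.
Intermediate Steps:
q(m, d) = d + d*m
D(g) = -6 + g (D(g) = g - 6 = -6 + g)
C(r) = 8/3 - 5*r/9 (C(r) = -(r + (-6 + r)*4)/9 = -(r + (-24 + 4*r))/9 = -(-24 + 5*r)/9 = 8/3 - 5*r/9)
q(V, 7)*156 + C(-20) = (7*(1 + 9))*156 + (8/3 - 5/9*(-20)) = (7*10)*156 + (8/3 + 100/9) = 70*156 + 124/9 = 10920 + 124/9 = 98404/9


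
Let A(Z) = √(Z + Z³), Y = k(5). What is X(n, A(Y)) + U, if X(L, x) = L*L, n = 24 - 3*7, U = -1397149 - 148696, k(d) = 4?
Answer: -1545836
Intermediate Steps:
Y = 4
U = -1545845
n = 3 (n = 24 - 21 = 3)
X(L, x) = L²
X(n, A(Y)) + U = 3² - 1545845 = 9 - 1545845 = -1545836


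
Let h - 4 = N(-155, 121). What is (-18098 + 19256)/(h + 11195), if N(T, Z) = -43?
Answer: 579/5578 ≈ 0.10380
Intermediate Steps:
h = -39 (h = 4 - 43 = -39)
(-18098 + 19256)/(h + 11195) = (-18098 + 19256)/(-39 + 11195) = 1158/11156 = 1158*(1/11156) = 579/5578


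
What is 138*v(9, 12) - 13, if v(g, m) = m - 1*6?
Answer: 815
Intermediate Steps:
v(g, m) = -6 + m (v(g, m) = m - 6 = -6 + m)
138*v(9, 12) - 13 = 138*(-6 + 12) - 13 = 138*6 - 13 = 828 - 13 = 815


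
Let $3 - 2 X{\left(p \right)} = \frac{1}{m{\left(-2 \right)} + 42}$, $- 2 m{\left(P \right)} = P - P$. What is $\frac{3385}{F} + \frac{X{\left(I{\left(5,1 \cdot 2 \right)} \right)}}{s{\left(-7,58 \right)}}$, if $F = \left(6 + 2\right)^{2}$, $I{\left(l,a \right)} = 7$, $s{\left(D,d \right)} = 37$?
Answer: $\frac{2632145}{49728} \approx 52.931$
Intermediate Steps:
$m{\left(P \right)} = 0$ ($m{\left(P \right)} = - \frac{P - P}{2} = \left(- \frac{1}{2}\right) 0 = 0$)
$F = 64$ ($F = 8^{2} = 64$)
$X{\left(p \right)} = \frac{125}{84}$ ($X{\left(p \right)} = \frac{3}{2} - \frac{1}{2 \left(0 + 42\right)} = \frac{3}{2} - \frac{1}{2 \cdot 42} = \frac{3}{2} - \frac{1}{84} = \frac{125}{84}$)
$\frac{3385}{F} + \frac{X{\left(I{\left(5,1 \cdot 2 \right)} \right)}}{s{\left(-7,58 \right)}} = \frac{3385}{64} + \frac{125}{84 \cdot 37} = 3385 \cdot \frac{1}{64} + \frac{125}{84} \cdot \frac{1}{37} = \frac{3385}{64} + \frac{125}{3108} = \frac{2632145}{49728}$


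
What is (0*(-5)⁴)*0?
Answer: 0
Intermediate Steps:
(0*(-5)⁴)*0 = (0*625)*0 = 0*0 = 0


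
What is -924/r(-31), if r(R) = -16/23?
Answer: 5313/4 ≈ 1328.3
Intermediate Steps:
r(R) = -16/23 (r(R) = -16*1/23 = -16/23)
-924/r(-31) = -924/(-16/23) = -924*(-23/16) = 5313/4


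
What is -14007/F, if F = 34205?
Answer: -14007/34205 ≈ -0.40950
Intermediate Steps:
-14007/F = -14007/34205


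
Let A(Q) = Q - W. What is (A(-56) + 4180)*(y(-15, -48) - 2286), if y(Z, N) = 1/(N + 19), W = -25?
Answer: -275057955/29 ≈ -9.4848e+6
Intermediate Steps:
y(Z, N) = 1/(19 + N)
A(Q) = 25 + Q (A(Q) = Q - 1*(-25) = Q + 25 = 25 + Q)
(A(-56) + 4180)*(y(-15, -48) - 2286) = ((25 - 56) + 4180)*(1/(19 - 48) - 2286) = (-31 + 4180)*(1/(-29) - 2286) = 4149*(-1/29 - 2286) = 4149*(-66295/29) = -275057955/29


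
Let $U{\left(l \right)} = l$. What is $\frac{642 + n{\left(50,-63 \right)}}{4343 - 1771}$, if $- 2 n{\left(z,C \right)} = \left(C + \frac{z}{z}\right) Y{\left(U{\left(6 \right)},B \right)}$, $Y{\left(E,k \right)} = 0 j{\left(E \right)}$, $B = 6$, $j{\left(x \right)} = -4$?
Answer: $\frac{321}{1286} \approx 0.24961$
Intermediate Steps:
$Y{\left(E,k \right)} = 0$ ($Y{\left(E,k \right)} = 0 \left(-4\right) = 0$)
$n{\left(z,C \right)} = 0$ ($n{\left(z,C \right)} = - \frac{\left(C + \frac{z}{z}\right) 0}{2} = - \frac{\left(C + 1\right) 0}{2} = - \frac{\left(1 + C\right) 0}{2} = \left(- \frac{1}{2}\right) 0 = 0$)
$\frac{642 + n{\left(50,-63 \right)}}{4343 - 1771} = \frac{642 + 0}{4343 - 1771} = \frac{642}{2572} = 642 \cdot \frac{1}{2572} = \frac{321}{1286}$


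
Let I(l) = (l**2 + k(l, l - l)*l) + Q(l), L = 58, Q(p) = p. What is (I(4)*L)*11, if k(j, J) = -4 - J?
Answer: 2552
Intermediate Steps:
I(l) = l**2 - 3*l (I(l) = (l**2 + (-4 - (l - l))*l) + l = (l**2 + (-4 - 1*0)*l) + l = (l**2 + (-4 + 0)*l) + l = (l**2 - 4*l) + l = l**2 - 3*l)
(I(4)*L)*11 = ((4*(-3 + 4))*58)*11 = ((4*1)*58)*11 = (4*58)*11 = 232*11 = 2552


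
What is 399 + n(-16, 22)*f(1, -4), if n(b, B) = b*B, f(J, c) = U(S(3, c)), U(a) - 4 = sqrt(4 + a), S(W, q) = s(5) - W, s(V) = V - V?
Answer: -1361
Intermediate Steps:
s(V) = 0
S(W, q) = -W (S(W, q) = 0 - W = -W)
U(a) = 4 + sqrt(4 + a)
f(J, c) = 5 (f(J, c) = 4 + sqrt(4 - 1*3) = 4 + sqrt(4 - 3) = 4 + sqrt(1) = 4 + 1 = 5)
n(b, B) = B*b
399 + n(-16, 22)*f(1, -4) = 399 + (22*(-16))*5 = 399 - 352*5 = 399 - 1760 = -1361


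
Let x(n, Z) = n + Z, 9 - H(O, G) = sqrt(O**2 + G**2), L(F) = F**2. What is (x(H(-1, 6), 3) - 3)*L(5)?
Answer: 225 - 25*sqrt(37) ≈ 72.931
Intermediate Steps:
H(O, G) = 9 - sqrt(G**2 + O**2) (H(O, G) = 9 - sqrt(O**2 + G**2) = 9 - sqrt(G**2 + O**2))
x(n, Z) = Z + n
(x(H(-1, 6), 3) - 3)*L(5) = ((3 + (9 - sqrt(6**2 + (-1)**2))) - 3)*5**2 = ((3 + (9 - sqrt(36 + 1))) - 3)*25 = ((3 + (9 - sqrt(37))) - 3)*25 = ((12 - sqrt(37)) - 3)*25 = (9 - sqrt(37))*25 = 225 - 25*sqrt(37)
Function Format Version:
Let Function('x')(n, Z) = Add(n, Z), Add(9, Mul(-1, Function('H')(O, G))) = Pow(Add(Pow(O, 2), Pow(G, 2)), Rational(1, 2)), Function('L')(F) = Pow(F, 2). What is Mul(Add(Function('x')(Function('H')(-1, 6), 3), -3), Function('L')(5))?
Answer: Add(225, Mul(-25, Pow(37, Rational(1, 2)))) ≈ 72.931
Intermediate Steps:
Function('H')(O, G) = Add(9, Mul(-1, Pow(Add(Pow(G, 2), Pow(O, 2)), Rational(1, 2)))) (Function('H')(O, G) = Add(9, Mul(-1, Pow(Add(Pow(O, 2), Pow(G, 2)), Rational(1, 2)))) = Add(9, Mul(-1, Pow(Add(Pow(G, 2), Pow(O, 2)), Rational(1, 2)))))
Function('x')(n, Z) = Add(Z, n)
Mul(Add(Function('x')(Function('H')(-1, 6), 3), -3), Function('L')(5)) = Mul(Add(Add(3, Add(9, Mul(-1, Pow(Add(Pow(6, 2), Pow(-1, 2)), Rational(1, 2))))), -3), Pow(5, 2)) = Mul(Add(Add(3, Add(9, Mul(-1, Pow(Add(36, 1), Rational(1, 2))))), -3), 25) = Mul(Add(Add(3, Add(9, Mul(-1, Pow(37, Rational(1, 2))))), -3), 25) = Mul(Add(Add(12, Mul(-1, Pow(37, Rational(1, 2)))), -3), 25) = Mul(Add(9, Mul(-1, Pow(37, Rational(1, 2)))), 25) = Add(225, Mul(-25, Pow(37, Rational(1, 2))))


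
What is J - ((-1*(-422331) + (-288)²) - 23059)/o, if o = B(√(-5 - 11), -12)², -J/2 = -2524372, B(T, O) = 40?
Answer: 1009688523/200 ≈ 5.0484e+6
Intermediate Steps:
J = 5048744 (J = -2*(-2524372) = 5048744)
o = 1600 (o = 40² = 1600)
J - ((-1*(-422331) + (-288)²) - 23059)/o = 5048744 - ((-1*(-422331) + (-288)²) - 23059)/1600 = 5048744 - ((422331 + 82944) - 23059)/1600 = 5048744 - (505275 - 23059)/1600 = 5048744 - 482216/1600 = 5048744 - 1*60277/200 = 5048744 - 60277/200 = 1009688523/200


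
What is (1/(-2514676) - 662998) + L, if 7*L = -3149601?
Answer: -2798686022117/2514676 ≈ -1.1129e+6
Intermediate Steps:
L = -449943 (L = (⅐)*(-3149601) = -449943)
(1/(-2514676) - 662998) + L = (1/(-2514676) - 662998) - 449943 = (-1/2514676 - 662998) - 449943 = -1667225158649/2514676 - 449943 = -2798686022117/2514676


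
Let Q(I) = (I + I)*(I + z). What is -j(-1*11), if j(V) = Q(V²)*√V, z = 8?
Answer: -31218*I*√11 ≈ -1.0354e+5*I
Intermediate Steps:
Q(I) = 2*I*(8 + I) (Q(I) = (I + I)*(I + 8) = (2*I)*(8 + I) = 2*I*(8 + I))
j(V) = 2*V^(5/2)*(8 + V²) (j(V) = (2*V²*(8 + V²))*√V = 2*V^(5/2)*(8 + V²))
-j(-1*11) = -2*(-1*11)^(5/2)*(8 + (-1*11)²) = -2*(-11)^(5/2)*(8 + (-11)²) = -2*121*I*√11*(8 + 121) = -2*121*I*√11*129 = -31218*I*√11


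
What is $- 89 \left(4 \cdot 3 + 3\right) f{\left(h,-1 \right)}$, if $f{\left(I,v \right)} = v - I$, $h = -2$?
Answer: $-1335$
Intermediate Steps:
$- 89 \left(4 \cdot 3 + 3\right) f{\left(h,-1 \right)} = - 89 \left(4 \cdot 3 + 3\right) \left(-1 - -2\right) = - 89 \left(12 + 3\right) \left(-1 + 2\right) = \left(-89\right) 15 \cdot 1 = \left(-1335\right) 1 = -1335$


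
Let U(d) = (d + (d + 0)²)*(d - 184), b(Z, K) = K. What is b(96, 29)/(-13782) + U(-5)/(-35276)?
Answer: 12768239/121543458 ≈ 0.10505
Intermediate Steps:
U(d) = (-184 + d)*(d + d²) (U(d) = (d + d²)*(-184 + d) = (-184 + d)*(d + d²))
b(96, 29)/(-13782) + U(-5)/(-35276) = 29/(-13782) - 5*(-184 + (-5)² - 183*(-5))/(-35276) = 29*(-1/13782) - 5*(-184 + 25 + 915)*(-1/35276) = -29/13782 - 5*756*(-1/35276) = -29/13782 - 3780*(-1/35276) = -29/13782 + 945/8819 = 12768239/121543458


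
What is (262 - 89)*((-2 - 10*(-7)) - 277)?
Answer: -36157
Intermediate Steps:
(262 - 89)*((-2 - 10*(-7)) - 277) = 173*((-2 + 70) - 277) = 173*(68 - 277) = 173*(-209) = -36157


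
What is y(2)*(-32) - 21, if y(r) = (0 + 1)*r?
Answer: -85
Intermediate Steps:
y(r) = r (y(r) = 1*r = r)
y(2)*(-32) - 21 = 2*(-32) - 21 = -64 - 21 = -85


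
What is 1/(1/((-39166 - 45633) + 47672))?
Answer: -37127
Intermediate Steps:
1/(1/((-39166 - 45633) + 47672)) = 1/(1/(-84799 + 47672)) = 1/(1/(-37127)) = 1/(-1/37127) = -37127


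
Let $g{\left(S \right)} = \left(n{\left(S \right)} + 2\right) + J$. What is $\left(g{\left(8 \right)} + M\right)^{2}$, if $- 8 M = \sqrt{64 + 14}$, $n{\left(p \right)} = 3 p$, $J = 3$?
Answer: $\frac{\left(232 - \sqrt{78}\right)^{2}}{64} \approx 778.19$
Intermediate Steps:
$g{\left(S \right)} = 5 + 3 S$ ($g{\left(S \right)} = \left(3 S + 2\right) + 3 = \left(2 + 3 S\right) + 3 = 5 + 3 S$)
$M = - \frac{\sqrt{78}}{8}$ ($M = - \frac{\sqrt{64 + 14}}{8} = - \frac{\sqrt{78}}{8} \approx -1.104$)
$\left(g{\left(8 \right)} + M\right)^{2} = \left(\left(5 + 3 \cdot 8\right) - \frac{\sqrt{78}}{8}\right)^{2} = \left(\left(5 + 24\right) - \frac{\sqrt{78}}{8}\right)^{2} = \left(29 - \frac{\sqrt{78}}{8}\right)^{2}$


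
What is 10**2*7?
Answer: 700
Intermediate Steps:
10**2*7 = 100*7 = 700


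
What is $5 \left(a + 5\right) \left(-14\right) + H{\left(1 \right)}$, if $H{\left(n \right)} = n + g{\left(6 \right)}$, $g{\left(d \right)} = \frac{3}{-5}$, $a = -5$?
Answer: $\frac{2}{5} \approx 0.4$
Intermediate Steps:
$g{\left(d \right)} = - \frac{3}{5}$ ($g{\left(d \right)} = 3 \left(- \frac{1}{5}\right) = - \frac{3}{5}$)
$H{\left(n \right)} = - \frac{3}{5} + n$ ($H{\left(n \right)} = n - \frac{3}{5} = - \frac{3}{5} + n$)
$5 \left(a + 5\right) \left(-14\right) + H{\left(1 \right)} = 5 \left(-5 + 5\right) \left(-14\right) + \left(- \frac{3}{5} + 1\right) = 5 \cdot 0 \left(-14\right) + \frac{2}{5} = 0 \left(-14\right) + \frac{2}{5} = 0 + \frac{2}{5} = \frac{2}{5}$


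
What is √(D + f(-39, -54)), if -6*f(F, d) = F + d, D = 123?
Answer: √554/2 ≈ 11.769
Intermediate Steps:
f(F, d) = -F/6 - d/6 (f(F, d) = -(F + d)/6 = -F/6 - d/6)
√(D + f(-39, -54)) = √(123 + (-⅙*(-39) - ⅙*(-54))) = √(123 + (13/2 + 9)) = √(123 + 31/2) = √(277/2) = √554/2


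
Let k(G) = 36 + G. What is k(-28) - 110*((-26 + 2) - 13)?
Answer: 4078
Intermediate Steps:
k(-28) - 110*((-26 + 2) - 13) = (36 - 28) - 110*((-26 + 2) - 13) = 8 - 110*(-24 - 13) = 8 - 110*(-37) = 8 + 4070 = 4078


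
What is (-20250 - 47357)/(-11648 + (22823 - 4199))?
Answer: -67607/6976 ≈ -9.6914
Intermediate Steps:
(-20250 - 47357)/(-11648 + (22823 - 4199)) = -67607/(-11648 + 18624) = -67607/6976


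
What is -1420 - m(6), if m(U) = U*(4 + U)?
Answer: -1480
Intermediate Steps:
-1420 - m(6) = -1420 - 6*(4 + 6) = -1420 - 6*10 = -1420 - 1*60 = -1420 - 60 = -1480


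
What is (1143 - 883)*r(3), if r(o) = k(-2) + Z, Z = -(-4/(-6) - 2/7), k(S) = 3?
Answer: 14300/21 ≈ 680.95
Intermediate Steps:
Z = -8/21 (Z = -(-4*(-1/6) - 2*1/7) = -(2/3 - 2/7) = -1*8/21 = -8/21 ≈ -0.38095)
r(o) = 55/21 (r(o) = 3 - 8/21 = 55/21)
(1143 - 883)*r(3) = (1143 - 883)*(55/21) = 260*(55/21) = 14300/21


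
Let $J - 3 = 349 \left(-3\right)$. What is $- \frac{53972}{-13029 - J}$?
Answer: $\frac{53972}{11985} \approx 4.5033$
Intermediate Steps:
$J = -1044$ ($J = 3 + 349 \left(-3\right) = 3 - 1047 = -1044$)
$- \frac{53972}{-13029 - J} = - \frac{53972}{-13029 - -1044} = - \frac{53972}{-13029 + 1044} = - \frac{53972}{-11985} = \left(-53972\right) \left(- \frac{1}{11985}\right) = \frac{53972}{11985}$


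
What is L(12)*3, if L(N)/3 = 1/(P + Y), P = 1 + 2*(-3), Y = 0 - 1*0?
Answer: -9/5 ≈ -1.8000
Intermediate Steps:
Y = 0 (Y = 0 + 0 = 0)
P = -5 (P = 1 - 6 = -5)
L(N) = -⅗ (L(N) = 3/(-5 + 0) = 3/(-5) = 3*(-⅕) = -⅗)
L(12)*3 = -⅗*3 = -9/5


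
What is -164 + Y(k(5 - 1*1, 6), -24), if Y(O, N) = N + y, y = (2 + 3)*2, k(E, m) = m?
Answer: -178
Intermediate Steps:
y = 10 (y = 5*2 = 10)
Y(O, N) = 10 + N (Y(O, N) = N + 10 = 10 + N)
-164 + Y(k(5 - 1*1, 6), -24) = -164 + (10 - 24) = -164 - 14 = -178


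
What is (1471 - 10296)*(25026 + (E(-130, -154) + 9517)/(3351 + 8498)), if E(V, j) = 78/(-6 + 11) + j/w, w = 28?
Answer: -5233976909415/23698 ≈ -2.2086e+8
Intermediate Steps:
E(V, j) = 78/5 + j/28 (E(V, j) = 78/(-6 + 11) + j/28 = 78/5 + j*(1/28) = 78*(1/5) + j/28 = 78/5 + j/28)
(1471 - 10296)*(25026 + (E(-130, -154) + 9517)/(3351 + 8498)) = (1471 - 10296)*(25026 + ((78/5 + (1/28)*(-154)) + 9517)/(3351 + 8498)) = -8825*(25026 + ((78/5 - 11/2) + 9517)/11849) = -8825*(25026 + (101/10 + 9517)*(1/11849)) = -8825*(25026 + (95271/10)*(1/11849)) = -8825*(25026 + 95271/118490) = -8825*2965426011/118490 = -5233976909415/23698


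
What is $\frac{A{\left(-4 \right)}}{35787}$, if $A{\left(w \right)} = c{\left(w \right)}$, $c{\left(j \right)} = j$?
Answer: $- \frac{4}{35787} \approx -0.00011177$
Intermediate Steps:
$A{\left(w \right)} = w$
$\frac{A{\left(-4 \right)}}{35787} = - \frac{4}{35787}$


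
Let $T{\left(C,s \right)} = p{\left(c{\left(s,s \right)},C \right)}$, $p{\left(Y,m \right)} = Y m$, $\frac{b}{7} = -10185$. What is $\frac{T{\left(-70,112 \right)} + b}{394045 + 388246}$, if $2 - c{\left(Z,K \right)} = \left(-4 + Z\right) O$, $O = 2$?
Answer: $- \frac{56315}{782291} \approx -0.071987$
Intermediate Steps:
$b = -71295$ ($b = 7 \left(-10185\right) = -71295$)
$c{\left(Z,K \right)} = 10 - 2 Z$ ($c{\left(Z,K \right)} = 2 - \left(-4 + Z\right) 2 = 2 - \left(-8 + 2 Z\right) = 10 - 2 Z$)
$T{\left(C,s \right)} = C \left(10 - 2 s\right)$ ($T{\left(C,s \right)} = \left(10 - 2 s\right) C = C \left(10 - 2 s\right)$)
$\frac{T{\left(-70,112 \right)} + b}{394045 + 388246} = \frac{2 \left(-70\right) \left(5 - 112\right) - 71295}{394045 + 388246} = \frac{2 \left(-70\right) \left(5 - 112\right) - 71295}{782291} = \left(2 \left(-70\right) \left(-107\right) - 71295\right) \frac{1}{782291} = \left(14980 - 71295\right) \frac{1}{782291} = \left(-56315\right) \frac{1}{782291} = - \frac{56315}{782291}$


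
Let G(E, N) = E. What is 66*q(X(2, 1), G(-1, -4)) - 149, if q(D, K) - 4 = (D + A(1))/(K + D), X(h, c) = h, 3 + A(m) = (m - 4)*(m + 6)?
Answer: -1337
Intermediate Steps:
A(m) = -3 + (-4 + m)*(6 + m) (A(m) = -3 + (m - 4)*(m + 6) = -3 + (-4 + m)*(6 + m))
q(D, K) = 4 + (-24 + D)/(D + K) (q(D, K) = 4 + (D + (-27 + 1**2 + 2*1))/(K + D) = 4 + (D + (-27 + 1 + 2))/(D + K) = 4 + (D - 24)/(D + K) = 4 + (-24 + D)/(D + K))
66*q(X(2, 1), G(-1, -4)) - 149 = 66*((-24 + 4*(-1) + 5*2)/(2 - 1)) - 149 = 66*((-24 - 4 + 10)/1) - 149 = 66*(1*(-18)) - 149 = 66*(-18) - 149 = -1188 - 149 = -1337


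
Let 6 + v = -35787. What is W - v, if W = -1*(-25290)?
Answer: 61083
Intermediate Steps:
W = 25290
v = -35793 (v = -6 - 35787 = -35793)
W - v = 25290 - 1*(-35793) = 25290 + 35793 = 61083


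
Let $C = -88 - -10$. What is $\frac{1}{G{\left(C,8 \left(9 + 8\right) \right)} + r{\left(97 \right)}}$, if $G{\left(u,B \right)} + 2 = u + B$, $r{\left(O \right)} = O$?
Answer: $\frac{1}{153} \approx 0.0065359$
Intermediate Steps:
$C = -78$ ($C = -88 + 10 = -78$)
$G{\left(u,B \right)} = -2 + B + u$ ($G{\left(u,B \right)} = -2 + \left(u + B\right) = -2 + \left(B + u\right) = -2 + B + u$)
$\frac{1}{G{\left(C,8 \left(9 + 8\right) \right)} + r{\left(97 \right)}} = \frac{1}{\left(-2 + 8 \left(9 + 8\right) - 78\right) + 97} = \frac{1}{\left(-2 + 8 \cdot 17 - 78\right) + 97} = \frac{1}{\left(-2 + 136 - 78\right) + 97} = \frac{1}{56 + 97} = \frac{1}{153}$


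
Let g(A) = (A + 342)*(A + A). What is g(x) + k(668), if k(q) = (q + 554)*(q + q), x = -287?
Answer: 1601022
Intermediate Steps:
g(A) = 2*A*(342 + A) (g(A) = (342 + A)*(2*A) = 2*A*(342 + A))
k(q) = 2*q*(554 + q) (k(q) = (554 + q)*(2*q) = 2*q*(554 + q))
g(x) + k(668) = 2*(-287)*(342 - 287) + 2*668*(554 + 668) = 2*(-287)*55 + 2*668*1222 = -31570 + 1632592 = 1601022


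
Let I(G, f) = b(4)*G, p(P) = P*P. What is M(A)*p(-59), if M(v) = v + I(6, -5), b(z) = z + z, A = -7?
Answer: 142721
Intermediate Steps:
p(P) = P**2
b(z) = 2*z
I(G, f) = 8*G (I(G, f) = (2*4)*G = 8*G)
M(v) = 48 + v (M(v) = v + 8*6 = v + 48 = 48 + v)
M(A)*p(-59) = (48 - 7)*(-59)**2 = 41*3481 = 142721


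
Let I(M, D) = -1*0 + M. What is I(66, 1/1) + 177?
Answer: 243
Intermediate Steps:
I(M, D) = M (I(M, D) = 0 + M = M)
I(66, 1/1) + 177 = 66 + 177 = 243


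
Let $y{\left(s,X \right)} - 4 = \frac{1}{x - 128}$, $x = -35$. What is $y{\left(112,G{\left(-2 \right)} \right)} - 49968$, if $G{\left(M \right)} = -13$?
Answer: $- \frac{8144133}{163} \approx -49964.0$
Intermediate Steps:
$y{\left(s,X \right)} = \frac{651}{163}$ ($y{\left(s,X \right)} = 4 + \frac{1}{-35 - 128} = 4 + \frac{1}{-163} = 4 - \frac{1}{163} = \frac{651}{163}$)
$y{\left(112,G{\left(-2 \right)} \right)} - 49968 = \frac{651}{163} - 49968 = - \frac{8144133}{163}$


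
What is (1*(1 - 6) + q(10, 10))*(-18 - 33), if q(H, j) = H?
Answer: -255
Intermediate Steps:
(1*(1 - 6) + q(10, 10))*(-18 - 33) = (1*(1 - 6) + 10)*(-18 - 33) = (1*(-5) + 10)*(-51) = (-5 + 10)*(-51) = 5*(-51) = -255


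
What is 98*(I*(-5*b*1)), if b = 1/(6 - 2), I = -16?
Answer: 1960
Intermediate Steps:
b = ¼ (b = 1/4 = ¼ ≈ 0.25000)
98*(I*(-5*b*1)) = 98*(-16*(-5*¼)) = 98*(-(-20)) = 98*(-16*(-5/4)) = 98*20 = 1960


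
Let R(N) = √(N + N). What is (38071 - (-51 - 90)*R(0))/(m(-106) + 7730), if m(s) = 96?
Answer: 38071/7826 ≈ 4.8647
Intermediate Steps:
R(N) = √2*√N (R(N) = √(2*N) = √2*√N)
(38071 - (-51 - 90)*R(0))/(m(-106) + 7730) = (38071 - (-51 - 90)*√2*√0)/(96 + 7730) = (38071 - (-141)*√2*0)/7826 = (38071 - (-141)*0)*(1/7826) = (38071 - 1*0)*(1/7826) = (38071 + 0)*(1/7826) = 38071*(1/7826) = 38071/7826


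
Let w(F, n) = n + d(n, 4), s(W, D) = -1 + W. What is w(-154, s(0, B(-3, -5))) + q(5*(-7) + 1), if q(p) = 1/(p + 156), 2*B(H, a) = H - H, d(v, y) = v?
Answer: -243/122 ≈ -1.9918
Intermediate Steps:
B(H, a) = 0 (B(H, a) = (H - H)/2 = (1/2)*0 = 0)
w(F, n) = 2*n (w(F, n) = n + n = 2*n)
q(p) = 1/(156 + p)
w(-154, s(0, B(-3, -5))) + q(5*(-7) + 1) = 2*(-1 + 0) + 1/(156 + (5*(-7) + 1)) = 2*(-1) + 1/(156 + (-35 + 1)) = -2 + 1/(156 - 34) = -2 + 1/122 = -243/122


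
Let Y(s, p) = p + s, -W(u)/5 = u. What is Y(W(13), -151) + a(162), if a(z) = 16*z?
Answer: 2376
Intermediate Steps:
W(u) = -5*u
Y(W(13), -151) + a(162) = (-151 - 5*13) + 16*162 = (-151 - 65) + 2592 = -216 + 2592 = 2376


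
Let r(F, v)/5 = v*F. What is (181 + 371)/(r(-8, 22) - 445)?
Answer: -552/1325 ≈ -0.41660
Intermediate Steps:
r(F, v) = 5*F*v (r(F, v) = 5*(v*F) = 5*(F*v) = 5*F*v)
(181 + 371)/(r(-8, 22) - 445) = (181 + 371)/(5*(-8)*22 - 445) = 552/(-880 - 445) = 552/(-1325) = 552*(-1/1325) = -552/1325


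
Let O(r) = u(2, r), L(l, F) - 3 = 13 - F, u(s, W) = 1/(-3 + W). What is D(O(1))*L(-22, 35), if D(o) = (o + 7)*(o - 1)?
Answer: 741/4 ≈ 185.25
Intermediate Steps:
L(l, F) = 16 - F (L(l, F) = 3 + (13 - F) = 16 - F)
O(r) = 1/(-3 + r)
D(o) = (-1 + o)*(7 + o) (D(o) = (7 + o)*(-1 + o) = (-1 + o)*(7 + o))
D(O(1))*L(-22, 35) = (-7 + (1/(-3 + 1))**2 + 6/(-3 + 1))*(16 - 1*35) = (-7 + (1/(-2))**2 + 6/(-2))*(16 - 35) = (-7 + (-1/2)**2 + 6*(-1/2))*(-19) = (-7 + 1/4 - 3)*(-19) = -39/4*(-19) = 741/4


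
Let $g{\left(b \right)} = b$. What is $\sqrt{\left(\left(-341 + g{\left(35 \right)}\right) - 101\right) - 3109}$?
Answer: $2 i \sqrt{879} \approx 59.296 i$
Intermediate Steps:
$\sqrt{\left(\left(-341 + g{\left(35 \right)}\right) - 101\right) - 3109} = \sqrt{\left(\left(-341 + 35\right) - 101\right) - 3109} = \sqrt{\left(-306 + \left(-589 + 488\right)\right) - 3109} = \sqrt{\left(-306 - 101\right) - 3109} = \sqrt{-407 - 3109} = \sqrt{-3516} = 2 i \sqrt{879}$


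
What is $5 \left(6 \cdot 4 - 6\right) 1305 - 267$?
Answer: $117183$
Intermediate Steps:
$5 \left(6 \cdot 4 - 6\right) 1305 - 267 = 5 \left(24 - 6\right) 1305 - 267 = 5 \cdot 18 \cdot 1305 - 267 = 90 \cdot 1305 - 267 = 117450 - 267 = 117183$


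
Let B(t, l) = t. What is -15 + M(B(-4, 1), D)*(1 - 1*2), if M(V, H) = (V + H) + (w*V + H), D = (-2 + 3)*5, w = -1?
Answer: -25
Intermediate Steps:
D = 5 (D = 1*5 = 5)
M(V, H) = 2*H (M(V, H) = (V + H) + (-V + H) = (H + V) + (H - V) = 2*H)
-15 + M(B(-4, 1), D)*(1 - 1*2) = -15 + (2*5)*(1 - 1*2) = -15 + 10*(1 - 2) = -15 + 10*(-1) = -15 - 10 = -25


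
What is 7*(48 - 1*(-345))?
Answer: 2751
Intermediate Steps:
7*(48 - 1*(-345)) = 7*(48 + 345) = 7*393 = 2751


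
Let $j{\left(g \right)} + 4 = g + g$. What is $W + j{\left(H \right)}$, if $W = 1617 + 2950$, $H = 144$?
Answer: $4851$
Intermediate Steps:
$W = 4567$
$j{\left(g \right)} = -4 + 2 g$ ($j{\left(g \right)} = -4 + \left(g + g\right) = -4 + 2 g$)
$W + j{\left(H \right)} = 4567 + \left(-4 + 2 \cdot 144\right) = 4567 + \left(-4 + 288\right) = 4567 + 284 = 4851$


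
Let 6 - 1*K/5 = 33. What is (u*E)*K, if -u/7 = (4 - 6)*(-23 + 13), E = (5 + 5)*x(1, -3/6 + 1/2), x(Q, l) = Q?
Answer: 189000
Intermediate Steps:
K = -135 (K = 30 - 5*33 = 30 - 165 = -135)
E = 10 (E = (5 + 5)*1 = 10*1 = 10)
u = -140 (u = -7*(4 - 6)*(-23 + 13) = -(-14)*(-10) = -7*20 = -140)
(u*E)*K = -140*10*(-135) = -1400*(-135) = 189000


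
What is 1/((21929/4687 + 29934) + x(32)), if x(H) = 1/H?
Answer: 149984/4490327471 ≈ 3.3402e-5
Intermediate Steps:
1/((21929/4687 + 29934) + x(32)) = 1/((21929/4687 + 29934) + 1/32) = 1/(140322587/4687 + 1/32) = 1/(4490327471/149984) = 149984/4490327471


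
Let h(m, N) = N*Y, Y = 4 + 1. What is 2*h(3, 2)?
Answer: 20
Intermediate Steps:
Y = 5
h(m, N) = 5*N (h(m, N) = N*5 = 5*N)
2*h(3, 2) = 2*(5*2) = 2*10 = 20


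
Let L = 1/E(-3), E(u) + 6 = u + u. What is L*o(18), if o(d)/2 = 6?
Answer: -1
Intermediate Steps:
E(u) = -6 + 2*u (E(u) = -6 + (u + u) = -6 + 2*u)
o(d) = 12 (o(d) = 2*6 = 12)
L = -1/12 (L = 1/(-6 + 2*(-3)) = 1/(-6 - 6) = 1/(-12) = -1/12 ≈ -0.083333)
L*o(18) = -1/12*12 = -1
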